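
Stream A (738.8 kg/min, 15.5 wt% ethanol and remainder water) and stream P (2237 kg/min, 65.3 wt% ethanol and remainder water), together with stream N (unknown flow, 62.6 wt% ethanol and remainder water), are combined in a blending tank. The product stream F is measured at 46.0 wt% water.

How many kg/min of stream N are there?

Let N be the unknown flow. Total out = 2975.8 + N.
water balance: 1400.5 + 0.374·N = 0.460·(2975.8 + N)
(0.374 − 0.460)·N = 0.460×2975.8 − 1400.5 = -31.657
N = -31.657 / -0.086 = 368.1 kg/min

368.1 kg/min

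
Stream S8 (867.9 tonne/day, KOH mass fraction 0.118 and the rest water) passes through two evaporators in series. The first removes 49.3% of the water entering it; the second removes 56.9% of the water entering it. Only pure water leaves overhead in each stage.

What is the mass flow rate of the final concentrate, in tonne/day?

269.7 tonne/day

water in feed = 867.9×0.882 = 765.49 tonne/day.
After stage 1: water left = (1−0.493)×765.49 = 388.1; stream total = 490.51 tonne/day.
After stage 2: water left = (1−0.569)×388.1 = 167.27; final concentrate = 269.68 tonne/day.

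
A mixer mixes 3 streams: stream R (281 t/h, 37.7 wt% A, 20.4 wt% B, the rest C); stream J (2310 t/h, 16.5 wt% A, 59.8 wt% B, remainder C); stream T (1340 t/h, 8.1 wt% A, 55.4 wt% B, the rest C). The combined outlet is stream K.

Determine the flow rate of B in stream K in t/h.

B out = B in = 281×0.204 + 2310×0.598 + 1340×0.554 = 2181.1 t/h.

2181 t/h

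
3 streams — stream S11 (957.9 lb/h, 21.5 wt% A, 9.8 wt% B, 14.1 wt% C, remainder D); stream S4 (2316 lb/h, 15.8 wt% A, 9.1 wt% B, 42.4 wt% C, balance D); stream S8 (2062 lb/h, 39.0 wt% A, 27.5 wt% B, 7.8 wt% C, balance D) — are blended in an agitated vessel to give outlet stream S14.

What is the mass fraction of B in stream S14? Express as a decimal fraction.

Total flow out = 957.9 + 2316 + 2062 = 5335.9 lb/h.
B in = 957.9×0.098 + 2316×0.091 + 2062×0.275 = 871.68 lb/h.
B mass fraction in S14 = 871.68/5335.9 = 0.163.

0.163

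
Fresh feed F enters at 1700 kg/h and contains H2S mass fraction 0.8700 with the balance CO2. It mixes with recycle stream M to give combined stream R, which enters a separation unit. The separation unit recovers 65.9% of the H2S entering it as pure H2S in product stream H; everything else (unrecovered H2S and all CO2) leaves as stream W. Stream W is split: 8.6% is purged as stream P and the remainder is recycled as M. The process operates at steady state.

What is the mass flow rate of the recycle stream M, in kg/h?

3018 kg/h

CO2 enters only via F and leaves only via the purge: 1700×0.130 = 0.086×(CO2 in W), and the separation unit passes all CO2, so CO2 in R = CO2 in W = 2569.8 kg/h.
H2S in R: m_A = 1700×0.870 + (1−0.086)·(1−0.659)·m_A, so m_A = 1479/0.6883 = 2148.7 kg/h.
W = (1−0.659)×2148.7 + 2569.8 = 3302.5 kg/h.
Recycle M = (1−0.086)×3302.5 = 3018.5 kg/h.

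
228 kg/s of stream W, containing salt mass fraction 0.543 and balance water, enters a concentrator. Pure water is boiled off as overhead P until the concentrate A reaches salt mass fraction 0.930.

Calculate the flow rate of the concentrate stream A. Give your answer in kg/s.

133.1 kg/s

salt is conserved: 228×0.543 = 123.8 kg/s all reports to the concentrate.
Concentrate = 123.8/(target fraction) = 133.12 kg/s.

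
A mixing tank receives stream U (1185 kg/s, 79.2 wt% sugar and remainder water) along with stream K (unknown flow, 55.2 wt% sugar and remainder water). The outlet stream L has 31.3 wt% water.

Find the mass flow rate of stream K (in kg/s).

921.7 kg/s

Let K be the unknown flow. Total out = 1185 + K.
water balance: 246.48 + 0.448·K = 0.313·(1185 + K)
(0.448 − 0.313)·K = 0.313×1185 − 246.48 = 124.42
K = 124.42 / 0.135 = 921.67 kg/s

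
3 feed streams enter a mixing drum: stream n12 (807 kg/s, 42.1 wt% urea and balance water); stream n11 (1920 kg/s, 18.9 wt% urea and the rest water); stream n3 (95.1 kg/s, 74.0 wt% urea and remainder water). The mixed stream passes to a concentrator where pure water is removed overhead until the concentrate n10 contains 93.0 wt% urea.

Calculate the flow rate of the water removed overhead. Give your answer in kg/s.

1991 kg/s

urea entering = 807×0.421 + 1920×0.189 + 95.1×0.740 = 773 kg/s.
All urea reports to n10, so n10 = 773/0.930 = 831.18 kg/s.
Total feed = 2822.1 kg/s; overhead = 2822.1 − 831.18 = 1990.9 kg/s.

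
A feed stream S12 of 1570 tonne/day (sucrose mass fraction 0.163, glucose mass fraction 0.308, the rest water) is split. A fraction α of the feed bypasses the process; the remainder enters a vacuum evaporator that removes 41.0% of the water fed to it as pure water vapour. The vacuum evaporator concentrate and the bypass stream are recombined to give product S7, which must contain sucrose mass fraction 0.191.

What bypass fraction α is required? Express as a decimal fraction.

All 1570×0.163 = 255.91 tonne/day of sucrose reaches S7, so S7 = 255.91/0.191 = 1339.8 tonne/day and vapour = 230.16 tonne/day.
The evaporator receives (1−α)·1570 of feed at 0.529 water and removes 0.410 of that water:
0.410×0.529×(1−α)×1570 = 230.16
(1−α) = 230.16/340.52 = 0.6759;  α = 0.3241.

0.324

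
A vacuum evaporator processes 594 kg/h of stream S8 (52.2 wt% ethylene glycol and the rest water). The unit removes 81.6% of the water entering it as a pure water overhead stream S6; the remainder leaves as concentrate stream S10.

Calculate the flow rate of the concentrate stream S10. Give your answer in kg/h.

362.3 kg/h

water entering = 594×0.478 = 283.93 kg/h; overhead removed = 0.816×283.93 = 231.69 kg/h.
Concentrate = 594 − 231.69 = 362.31 kg/h.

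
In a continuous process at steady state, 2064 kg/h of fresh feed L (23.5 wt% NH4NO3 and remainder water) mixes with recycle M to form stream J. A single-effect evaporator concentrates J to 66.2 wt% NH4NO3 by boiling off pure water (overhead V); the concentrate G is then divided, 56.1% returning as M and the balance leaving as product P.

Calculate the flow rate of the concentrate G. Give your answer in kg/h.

1669 kg/h

Overall NH4NO3 balance (none leaves overhead): NH4NO3 in fresh feed = NH4NO3 in product, i.e. 2064×0.235 = (1−0.561)·G·0.662.
G = 485.04/(0.662×0.439) = 1669 kg/h.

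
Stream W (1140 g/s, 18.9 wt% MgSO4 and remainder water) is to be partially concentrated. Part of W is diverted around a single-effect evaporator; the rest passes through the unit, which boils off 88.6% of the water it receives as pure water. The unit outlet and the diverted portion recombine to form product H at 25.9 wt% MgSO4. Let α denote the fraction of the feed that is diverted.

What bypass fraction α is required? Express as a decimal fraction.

All 1140×0.189 = 215.46 g/s of MgSO4 reaches H, so H = 215.46/0.259 = 831.89 g/s and vapour = 308.11 g/s.
The evaporator receives (1−α)·1140 of feed at 0.811 water and removes 0.886 of that water:
0.886×0.811×(1−α)×1140 = 308.11
(1−α) = 308.11/819.14 = 0.3761;  α = 0.6239.

0.624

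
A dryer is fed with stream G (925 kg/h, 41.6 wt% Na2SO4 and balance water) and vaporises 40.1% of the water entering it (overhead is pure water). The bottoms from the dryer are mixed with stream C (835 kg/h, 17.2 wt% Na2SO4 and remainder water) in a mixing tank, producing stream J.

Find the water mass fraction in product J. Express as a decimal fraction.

0.6576

Vapour removed = 0.401×0.584×925 = 216.62 kg/h; concentrate = 708.38 kg/h.
water reaching the mixer = 323.58 (from concentrate) + 835×0.828 = 1015 kg/h.
Product flow = 708.38 + 835 = 1543.4 kg/h; water fraction = 0.6576.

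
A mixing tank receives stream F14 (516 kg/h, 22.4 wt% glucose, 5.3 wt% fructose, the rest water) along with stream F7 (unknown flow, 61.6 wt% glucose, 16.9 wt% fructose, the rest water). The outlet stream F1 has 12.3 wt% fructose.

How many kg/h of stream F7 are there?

785.2 kg/h

Let F7 be the unknown flow. Total out = 516 + F7.
fructose balance: 27.348 + 0.169·F7 = 0.123·(516 + F7)
(0.169 − 0.123)·F7 = 0.123×516 − 27.348 = 36.12
F7 = 36.12 / 0.046 = 785.22 kg/h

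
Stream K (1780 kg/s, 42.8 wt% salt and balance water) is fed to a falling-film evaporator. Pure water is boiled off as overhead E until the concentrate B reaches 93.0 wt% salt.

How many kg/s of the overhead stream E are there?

960.8 kg/s

salt is conserved: 1780×0.428 = 761.84 kg/s all reports to the concentrate.
Concentrate = 761.84/(target fraction) = 819.18 kg/s.
Overhead = 1780 − 819.18 = 960.82 kg/s.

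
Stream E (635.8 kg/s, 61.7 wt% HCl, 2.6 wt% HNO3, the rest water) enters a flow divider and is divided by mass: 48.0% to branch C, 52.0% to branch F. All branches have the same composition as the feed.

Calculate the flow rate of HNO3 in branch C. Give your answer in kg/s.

Branch C total = 0.480×635.8 = 305.18 kg/s.
HNO3 in C = 0.026×305.18 = 7.9348 kg/s.

7.935 kg/s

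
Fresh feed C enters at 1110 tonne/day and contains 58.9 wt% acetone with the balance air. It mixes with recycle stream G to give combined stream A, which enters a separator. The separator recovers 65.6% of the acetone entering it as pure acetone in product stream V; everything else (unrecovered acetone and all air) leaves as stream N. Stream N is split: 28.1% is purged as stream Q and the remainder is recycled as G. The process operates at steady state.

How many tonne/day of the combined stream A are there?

air enters only via C and leaves only via the purge: 1110×0.411 = 0.281×(air in N), and the separator passes all air, so air in A = air in N = 1623.5 tonne/day.
acetone in A: m_A = 1110×0.589 + (1−0.281)·(1−0.656)·m_A, so m_A = 653.79/0.7527 = 868.63 tonne/day.
A = 868.63 + 1623.5 = 2492.2 tonne/day.

2492 tonne/day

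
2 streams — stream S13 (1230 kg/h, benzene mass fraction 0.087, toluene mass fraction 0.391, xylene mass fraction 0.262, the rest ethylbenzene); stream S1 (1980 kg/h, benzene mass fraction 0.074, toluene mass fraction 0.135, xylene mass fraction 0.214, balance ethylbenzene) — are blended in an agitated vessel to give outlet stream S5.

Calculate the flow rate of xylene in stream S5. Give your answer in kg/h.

xylene out = xylene in = 1230×0.262 + 1980×0.214 = 745.98 kg/h.

746 kg/h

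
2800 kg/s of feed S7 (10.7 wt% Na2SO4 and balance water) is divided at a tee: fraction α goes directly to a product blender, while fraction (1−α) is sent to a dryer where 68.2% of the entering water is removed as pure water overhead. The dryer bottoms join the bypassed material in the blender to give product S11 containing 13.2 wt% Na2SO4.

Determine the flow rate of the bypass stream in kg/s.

All 2800×0.107 = 299.6 kg/s of Na2SO4 reaches S11, so S11 = 299.6/0.132 = 2269.7 kg/s and vapour = 530.3 kg/s.
The evaporator receives (1−α)·2800 of feed at 0.893 water and removes 0.682 of that water:
0.682×0.893×(1−α)×2800 = 530.3
(1−α) = 530.3/1705.3 = 0.3110;  α = 0.6890.
Bypass flow = 0.6890×2800 = 1929.3 kg/s.

1929 kg/s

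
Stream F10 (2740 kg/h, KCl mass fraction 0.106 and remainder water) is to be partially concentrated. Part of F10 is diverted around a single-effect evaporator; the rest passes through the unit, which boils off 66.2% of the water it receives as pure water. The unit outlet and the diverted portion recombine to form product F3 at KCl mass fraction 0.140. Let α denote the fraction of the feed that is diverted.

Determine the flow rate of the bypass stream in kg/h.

All 2740×0.106 = 290.44 kg/h of KCl reaches F3, so F3 = 290.44/0.140 = 2074.6 kg/h and vapour = 665.43 kg/h.
The evaporator receives (1−α)·2740 of feed at 0.894 water and removes 0.662 of that water:
0.662×0.894×(1−α)×2740 = 665.43
(1−α) = 665.43/1621.6 = 0.4104;  α = 0.5896.
Bypass flow = 0.5896×2740 = 1615.6 kg/h.

1616 kg/h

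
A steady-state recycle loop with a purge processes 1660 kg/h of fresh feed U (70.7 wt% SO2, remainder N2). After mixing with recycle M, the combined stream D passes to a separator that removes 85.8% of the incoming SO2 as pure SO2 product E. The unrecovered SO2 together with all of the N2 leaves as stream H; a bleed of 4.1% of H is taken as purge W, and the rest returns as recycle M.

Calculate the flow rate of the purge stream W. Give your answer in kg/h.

N2 enters only via U and leaves only via the purge: 1660×0.293 = 0.041×(N2 in H), and the separator passes all N2, so N2 in D = N2 in H = 11863 kg/h.
SO2 in D: m_A = 1660×0.707 + (1−0.041)·(1−0.858)·m_A, so m_A = 1173.6/0.8638 = 1358.6 kg/h.
H = (1−0.858)×1358.6 + 11863 = 12056 kg/h.
Purge W = 0.041×12056 = 494.29 kg/h.

494.3 kg/h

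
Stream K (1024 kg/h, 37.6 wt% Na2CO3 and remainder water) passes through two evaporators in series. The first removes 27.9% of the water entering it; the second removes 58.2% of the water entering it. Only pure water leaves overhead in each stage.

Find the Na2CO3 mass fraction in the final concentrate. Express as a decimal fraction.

water in feed = 1024×0.624 = 638.98 kg/h.
After stage 1: water left = (1−0.279)×638.98 = 460.7; stream total = 845.73 kg/h.
After stage 2: water left = (1−0.582)×460.7 = 192.57; final concentrate = 577.6 kg/h.
Na2CO3 fraction = 385.02/577.6 = 0.667.

0.667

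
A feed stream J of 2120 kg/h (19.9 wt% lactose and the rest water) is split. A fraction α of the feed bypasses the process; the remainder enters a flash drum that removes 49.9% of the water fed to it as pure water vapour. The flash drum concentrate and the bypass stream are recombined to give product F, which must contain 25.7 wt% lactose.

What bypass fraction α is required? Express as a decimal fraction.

0.435

All 2120×0.199 = 421.88 kg/h of lactose reaches F, so F = 421.88/0.257 = 1641.6 kg/h and vapour = 478.44 kg/h.
The evaporator receives (1−α)·2120 of feed at 0.801 water and removes 0.499 of that water:
0.499×0.801×(1−α)×2120 = 478.44
(1−α) = 478.44/847.36 = 0.5646;  α = 0.4354.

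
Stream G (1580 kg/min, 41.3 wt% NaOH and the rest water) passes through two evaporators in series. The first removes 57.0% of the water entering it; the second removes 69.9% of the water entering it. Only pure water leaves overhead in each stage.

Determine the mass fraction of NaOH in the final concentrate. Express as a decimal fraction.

0.8446

water in feed = 1580×0.587 = 927.46 kg/min.
After stage 1: water left = (1−0.570)×927.46 = 398.81; stream total = 1051.3 kg/min.
After stage 2: water left = (1−0.699)×398.81 = 120.04; final concentrate = 772.58 kg/min.
NaOH fraction = 652.54/772.58 = 0.8446.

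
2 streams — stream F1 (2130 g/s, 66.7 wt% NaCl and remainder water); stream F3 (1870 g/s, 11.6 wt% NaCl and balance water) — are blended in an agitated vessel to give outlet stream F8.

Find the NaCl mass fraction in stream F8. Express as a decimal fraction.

0.409

Total flow out = 2130 + 1870 = 4000 g/s.
NaCl in = 2130×0.667 + 1870×0.116 = 1637.6 g/s.
NaCl mass fraction in F8 = 1637.6/4000 = 0.409.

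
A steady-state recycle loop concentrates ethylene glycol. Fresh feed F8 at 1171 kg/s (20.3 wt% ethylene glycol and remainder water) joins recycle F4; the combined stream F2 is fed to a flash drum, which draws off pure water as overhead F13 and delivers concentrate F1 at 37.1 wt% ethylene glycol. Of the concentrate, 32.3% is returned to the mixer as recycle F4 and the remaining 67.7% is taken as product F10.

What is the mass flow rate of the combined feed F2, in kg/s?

Overall ethylene glycol balance (none leaves overhead): ethylene glycol in fresh feed = ethylene glycol in product, i.e. 1171×0.203 = (1−0.323)·F1·0.371.
F1 = 237.71/(0.371×0.677) = 946.43 kg/s.
Recycle F4 = 0.323×946.43 = 305.7 kg/s.
Combined feed F2 = 1171 + 305.7 = 1476.7 kg/s.

1477 kg/s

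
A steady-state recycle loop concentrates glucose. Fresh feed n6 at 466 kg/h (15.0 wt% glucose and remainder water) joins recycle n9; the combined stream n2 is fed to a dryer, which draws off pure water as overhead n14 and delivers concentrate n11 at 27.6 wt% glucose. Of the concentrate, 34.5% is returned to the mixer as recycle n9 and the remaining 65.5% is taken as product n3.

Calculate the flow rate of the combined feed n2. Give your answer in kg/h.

599.4 kg/h

Overall glucose balance (none leaves overhead): glucose in fresh feed = glucose in product, i.e. 466×0.150 = (1−0.345)·n11·0.276.
n11 = 69.9/(0.276×0.655) = 386.66 kg/h.
Recycle n9 = 0.345×386.66 = 133.4 kg/h.
Combined feed n2 = 466 + 133.4 = 599.4 kg/h.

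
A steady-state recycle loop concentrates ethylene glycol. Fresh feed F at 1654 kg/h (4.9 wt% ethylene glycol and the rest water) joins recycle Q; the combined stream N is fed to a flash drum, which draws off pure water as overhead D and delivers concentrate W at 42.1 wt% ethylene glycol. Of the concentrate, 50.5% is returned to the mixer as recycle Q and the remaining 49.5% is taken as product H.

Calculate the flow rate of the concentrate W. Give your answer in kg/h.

388.9 kg/h

Overall ethylene glycol balance (none leaves overhead): ethylene glycol in fresh feed = ethylene glycol in product, i.e. 1654×0.049 = (1−0.505)·W·0.421.
W = 81.046/(0.421×0.495) = 388.91 kg/h.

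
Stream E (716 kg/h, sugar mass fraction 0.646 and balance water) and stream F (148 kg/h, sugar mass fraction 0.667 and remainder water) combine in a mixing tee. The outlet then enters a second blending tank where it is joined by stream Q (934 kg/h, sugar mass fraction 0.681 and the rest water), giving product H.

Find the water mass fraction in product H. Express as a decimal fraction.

0.334

Overall, product flow = 1798 kg/h.
water in = 716×0.354 + 148×0.333 + 934×0.319 = 600.69 kg/h.
water fraction in H = 0.334.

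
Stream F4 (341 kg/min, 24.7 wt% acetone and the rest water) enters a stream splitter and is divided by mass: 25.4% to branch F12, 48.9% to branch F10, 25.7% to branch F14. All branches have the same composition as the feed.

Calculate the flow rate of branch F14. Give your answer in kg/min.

Branch F14 flow = 0.257×341 = 87.637 kg/min.

87.64 kg/min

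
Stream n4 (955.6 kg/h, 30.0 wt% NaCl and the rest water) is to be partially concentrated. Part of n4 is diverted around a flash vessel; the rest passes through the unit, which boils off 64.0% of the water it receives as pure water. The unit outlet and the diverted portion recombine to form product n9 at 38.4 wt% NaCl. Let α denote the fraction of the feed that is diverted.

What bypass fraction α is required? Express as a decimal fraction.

All 955.6×0.300 = 286.68 kg/h of NaCl reaches n9, so n9 = 286.68/0.384 = 746.56 kg/h and vapour = 209.04 kg/h.
The evaporator receives (1−α)·955.6 of feed at 0.700 water and removes 0.640 of that water:
0.640×0.700×(1−α)×955.6 = 209.04
(1−α) = 209.04/428.11 = 0.4883;  α = 0.5117.

0.512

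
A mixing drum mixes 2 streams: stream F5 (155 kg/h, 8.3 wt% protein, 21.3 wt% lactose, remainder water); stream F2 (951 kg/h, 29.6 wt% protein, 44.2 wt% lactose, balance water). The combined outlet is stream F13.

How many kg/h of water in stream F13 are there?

358.3 kg/h

water out = water in = 155×0.704 + 951×0.262 = 358.28 kg/h.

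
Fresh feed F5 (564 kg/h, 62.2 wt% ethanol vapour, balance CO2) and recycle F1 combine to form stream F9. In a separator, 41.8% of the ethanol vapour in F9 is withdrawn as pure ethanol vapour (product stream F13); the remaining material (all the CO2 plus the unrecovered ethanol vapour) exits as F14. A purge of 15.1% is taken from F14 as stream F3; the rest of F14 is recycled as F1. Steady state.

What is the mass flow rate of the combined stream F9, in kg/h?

2105 kg/h

CO2 enters only via F5 and leaves only via the purge: 564×0.378 = 0.151×(CO2 in F14), and the separator passes all CO2, so CO2 in F9 = CO2 in F14 = 1411.9 kg/h.
ethanol vapour in F9: m_A = 564×0.622 + (1−0.151)·(1−0.418)·m_A, so m_A = 350.81/0.5059 = 693.46 kg/h.
F9 = 693.46 + 1411.9 = 2105.3 kg/h.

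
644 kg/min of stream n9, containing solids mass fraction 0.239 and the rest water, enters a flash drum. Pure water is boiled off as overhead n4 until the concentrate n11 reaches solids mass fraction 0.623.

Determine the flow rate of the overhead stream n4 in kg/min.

396.9 kg/min

solids is conserved: 644×0.239 = 153.92 kg/min all reports to the concentrate.
Concentrate = 153.92/(target fraction) = 247.06 kg/min.
Overhead = 644 − 247.06 = 396.94 kg/min.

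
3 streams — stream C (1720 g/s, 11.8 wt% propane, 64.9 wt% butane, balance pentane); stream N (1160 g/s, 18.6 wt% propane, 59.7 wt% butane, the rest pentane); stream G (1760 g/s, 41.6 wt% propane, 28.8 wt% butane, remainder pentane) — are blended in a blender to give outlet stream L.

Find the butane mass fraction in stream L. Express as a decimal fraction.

Total flow out = 1720 + 1160 + 1760 = 4640 g/s.
butane in = 1720×0.649 + 1160×0.597 + 1760×0.288 = 2315.7 g/s.
butane mass fraction in L = 2315.7/4640 = 0.4991.

0.4991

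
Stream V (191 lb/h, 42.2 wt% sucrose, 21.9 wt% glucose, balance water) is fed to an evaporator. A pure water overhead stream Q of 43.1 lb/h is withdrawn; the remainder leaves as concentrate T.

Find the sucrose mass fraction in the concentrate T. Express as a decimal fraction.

sucrose is not removed: 191×0.422 = 80.602 lb/h of sucrose enters T.
Concentrate = 191 − 43.1 = 147.9 lb/h.
Mass fraction = 80.602/147.9 = 0.5450.

0.5450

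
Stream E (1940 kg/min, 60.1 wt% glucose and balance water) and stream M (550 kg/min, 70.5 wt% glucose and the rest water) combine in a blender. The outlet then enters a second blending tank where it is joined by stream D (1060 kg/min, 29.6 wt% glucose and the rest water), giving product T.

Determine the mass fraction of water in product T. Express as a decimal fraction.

Overall, product flow = 3550 kg/min.
water in = 1940×0.399 + 550×0.295 + 1060×0.704 = 1682.6 kg/min.
water fraction in T = 0.4740.

0.4740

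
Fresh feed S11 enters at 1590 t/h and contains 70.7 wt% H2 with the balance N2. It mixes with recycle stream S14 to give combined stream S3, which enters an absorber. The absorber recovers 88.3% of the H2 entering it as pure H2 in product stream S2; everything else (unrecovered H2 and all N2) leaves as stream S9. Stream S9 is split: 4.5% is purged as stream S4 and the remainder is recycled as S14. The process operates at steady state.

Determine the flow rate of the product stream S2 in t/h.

H2 in S3: m_A = 1590×0.707 + (1−0.045)·(1−0.883)·m_A, so m_A = 1124.1/0.8883 = 1265.5 t/h.
Product S2 = 0.883×1265.5 = 1117.5 t/h.

1117 t/h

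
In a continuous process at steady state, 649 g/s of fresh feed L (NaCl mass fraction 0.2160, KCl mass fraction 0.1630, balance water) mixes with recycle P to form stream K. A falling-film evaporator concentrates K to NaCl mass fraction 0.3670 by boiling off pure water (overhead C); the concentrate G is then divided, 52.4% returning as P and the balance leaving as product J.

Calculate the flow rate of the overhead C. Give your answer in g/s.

Overall NaCl balance (none leaves overhead): NaCl in fresh feed = NaCl in product, i.e. 649×0.216 = (1−0.524)·G·0.367.
G = 140.18/(0.367×0.476) = 802.46 g/s.
Recycle P = 0.524×802.46 = 420.49 g/s.
Combined feed K = 649 + 420.49 = 1069.5 g/s.
Overhead C = K − G = 1069.5 − 802.46 = 267.03 g/s.

267 g/s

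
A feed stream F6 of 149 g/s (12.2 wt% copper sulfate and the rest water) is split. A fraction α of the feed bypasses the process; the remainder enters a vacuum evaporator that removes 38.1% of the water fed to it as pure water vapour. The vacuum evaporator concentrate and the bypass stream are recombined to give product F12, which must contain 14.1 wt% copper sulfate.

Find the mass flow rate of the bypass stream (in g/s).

88.98 g/s

All 149×0.122 = 18.178 g/s of copper sulfate reaches F12, so F12 = 18.178/0.141 = 128.92 g/s and vapour = 20.078 g/s.
The evaporator receives (1−α)·149 of feed at 0.878 water and removes 0.381 of that water:
0.381×0.878×(1−α)×149 = 20.078
(1−α) = 20.078/49.843 = 0.4028;  α = 0.5972.
Bypass flow = 0.5972×149 = 88.979 g/s.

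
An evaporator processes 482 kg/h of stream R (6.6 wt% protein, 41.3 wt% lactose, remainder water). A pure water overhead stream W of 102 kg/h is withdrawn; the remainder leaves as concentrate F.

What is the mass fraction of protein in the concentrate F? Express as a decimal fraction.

0.084

protein is not removed: 482×0.066 = 31.812 kg/h of protein enters F.
Concentrate = 482 − 102 = 380 kg/h.
Mass fraction = 31.812/380 = 0.084.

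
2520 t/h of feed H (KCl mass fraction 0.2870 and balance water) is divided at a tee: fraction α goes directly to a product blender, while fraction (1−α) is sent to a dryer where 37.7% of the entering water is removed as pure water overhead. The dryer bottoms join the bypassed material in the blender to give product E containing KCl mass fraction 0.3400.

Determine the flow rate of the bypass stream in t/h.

1059 t/h

All 2520×0.287 = 723.24 t/h of KCl reaches E, so E = 723.24/0.340 = 2127.2 t/h and vapour = 392.82 t/h.
The evaporator receives (1−α)·2520 of feed at 0.713 water and removes 0.377 of that water:
0.377×0.713×(1−α)×2520 = 392.82
(1−α) = 392.82/677.38 = 0.5799;  α = 0.4201.
Bypass flow = 0.4201×2520 = 1058.6 t/h.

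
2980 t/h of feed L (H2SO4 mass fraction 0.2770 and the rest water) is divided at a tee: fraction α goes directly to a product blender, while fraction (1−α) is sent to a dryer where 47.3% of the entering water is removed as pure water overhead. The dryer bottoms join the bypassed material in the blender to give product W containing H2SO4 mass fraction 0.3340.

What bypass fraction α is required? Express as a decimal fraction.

0.501

All 2980×0.277 = 825.46 t/h of H2SO4 reaches W, so W = 825.46/0.334 = 2471.4 t/h and vapour = 508.56 t/h.
The evaporator receives (1−α)·2980 of feed at 0.723 water and removes 0.473 of that water:
0.473×0.723×(1−α)×2980 = 508.56
(1−α) = 508.56/1019.1 = 0.4990;  α = 0.5010.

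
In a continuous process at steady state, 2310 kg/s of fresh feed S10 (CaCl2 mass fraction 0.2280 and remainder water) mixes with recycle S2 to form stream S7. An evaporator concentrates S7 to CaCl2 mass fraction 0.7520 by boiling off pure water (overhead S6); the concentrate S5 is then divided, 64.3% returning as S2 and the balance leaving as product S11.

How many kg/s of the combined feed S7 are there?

3571 kg/s

Overall CaCl2 balance (none leaves overhead): CaCl2 in fresh feed = CaCl2 in product, i.e. 2310×0.228 = (1−0.643)·S5·0.752.
S5 = 526.68/(0.752×0.357) = 1961.8 kg/s.
Recycle S2 = 0.643×1961.8 = 1261.5 kg/s.
Combined feed S7 = 2310 + 1261.5 = 3571.5 kg/s.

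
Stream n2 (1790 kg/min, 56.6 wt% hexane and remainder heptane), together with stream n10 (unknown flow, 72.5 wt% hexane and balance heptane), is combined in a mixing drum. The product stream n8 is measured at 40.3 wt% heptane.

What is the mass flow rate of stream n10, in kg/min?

Let n10 be the unknown flow. Total out = 1790 + n10.
heptane balance: 776.86 + 0.275·n10 = 0.403·(1790 + n10)
(0.275 − 0.403)·n10 = 0.403×1790 − 776.86 = -55.49
n10 = -55.49 / -0.128 = 433.52 kg/min

433.5 kg/min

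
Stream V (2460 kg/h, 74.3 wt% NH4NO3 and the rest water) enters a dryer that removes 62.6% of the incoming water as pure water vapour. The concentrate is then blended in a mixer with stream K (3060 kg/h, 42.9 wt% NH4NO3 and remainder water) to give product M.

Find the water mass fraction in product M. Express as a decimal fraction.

0.387

Vapour removed = 0.626×0.257×2460 = 395.77 kg/h; concentrate = 2064.2 kg/h.
water reaching the mixer = 236.45 (from concentrate) + 3060×0.571 = 1983.7 kg/h.
Product flow = 2064.2 + 3060 = 5124.2 kg/h; water fraction = 0.387.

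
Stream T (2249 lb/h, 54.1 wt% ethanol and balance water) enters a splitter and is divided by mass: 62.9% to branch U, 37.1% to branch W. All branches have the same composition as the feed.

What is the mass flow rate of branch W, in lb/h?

Branch W flow = 0.371×2249 = 834.38 lb/h.

834.4 lb/h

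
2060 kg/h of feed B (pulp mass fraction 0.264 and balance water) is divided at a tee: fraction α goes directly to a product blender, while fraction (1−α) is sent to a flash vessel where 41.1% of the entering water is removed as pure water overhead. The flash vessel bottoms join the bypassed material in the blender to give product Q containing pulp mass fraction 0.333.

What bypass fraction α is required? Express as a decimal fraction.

All 2060×0.264 = 543.84 kg/h of pulp reaches Q, so Q = 543.84/0.333 = 1633.2 kg/h and vapour = 426.85 kg/h.
The evaporator receives (1−α)·2060 of feed at 0.736 water and removes 0.411 of that water:
0.411×0.736×(1−α)×2060 = 426.85
(1−α) = 426.85/623.14 = 0.6850;  α = 0.3150.

0.315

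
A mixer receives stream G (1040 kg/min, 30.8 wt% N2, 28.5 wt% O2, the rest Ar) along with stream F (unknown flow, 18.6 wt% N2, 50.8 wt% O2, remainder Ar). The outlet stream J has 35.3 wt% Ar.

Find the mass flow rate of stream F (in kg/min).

1195 kg/min

Let F be the unknown flow. Total out = 1040 + F.
Ar balance: 423.28 + 0.306·F = 0.353·(1040 + F)
(0.306 − 0.353)·F = 0.353×1040 − 423.28 = -56.16
F = -56.16 / -0.047 = 1194.9 kg/min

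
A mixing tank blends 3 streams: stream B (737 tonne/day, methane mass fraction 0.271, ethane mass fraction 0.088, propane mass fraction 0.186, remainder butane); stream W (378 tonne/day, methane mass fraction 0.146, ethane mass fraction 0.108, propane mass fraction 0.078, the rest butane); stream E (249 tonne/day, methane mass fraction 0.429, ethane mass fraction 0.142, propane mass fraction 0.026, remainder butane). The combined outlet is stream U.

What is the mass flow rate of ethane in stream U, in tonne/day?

141 tonne/day

ethane out = ethane in = 737×0.088 + 378×0.108 + 249×0.142 = 141.04 tonne/day.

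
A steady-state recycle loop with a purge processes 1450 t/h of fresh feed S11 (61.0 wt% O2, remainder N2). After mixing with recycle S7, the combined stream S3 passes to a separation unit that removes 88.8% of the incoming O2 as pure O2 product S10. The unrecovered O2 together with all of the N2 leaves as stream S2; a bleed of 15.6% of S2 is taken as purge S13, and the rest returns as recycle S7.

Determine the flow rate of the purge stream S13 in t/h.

N2 enters only via S11 and leaves only via the purge: 1450×0.390 = 0.156×(N2 in S2), and the separation unit passes all N2, so N2 in S3 = N2 in S2 = 3625 t/h.
O2 in S3: m_A = 1450×0.610 + (1−0.156)·(1−0.888)·m_A, so m_A = 884.5/0.9055 = 976.84 t/h.
S2 = (1−0.888)×976.84 + 3625 = 3734.4 t/h.
Purge S13 = 0.156×3734.4 = 582.57 t/h.

582.6 t/h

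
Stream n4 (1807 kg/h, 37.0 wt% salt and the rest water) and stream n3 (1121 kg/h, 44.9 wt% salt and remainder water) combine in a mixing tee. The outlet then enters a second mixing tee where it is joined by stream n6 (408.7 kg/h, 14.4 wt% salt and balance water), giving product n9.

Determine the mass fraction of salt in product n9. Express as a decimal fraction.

0.369

Overall, product flow = 3336.7 kg/h.
salt in = 1807×0.370 + 1121×0.449 + 408.7×0.144 = 1230.8 kg/h.
salt fraction in n9 = 0.369.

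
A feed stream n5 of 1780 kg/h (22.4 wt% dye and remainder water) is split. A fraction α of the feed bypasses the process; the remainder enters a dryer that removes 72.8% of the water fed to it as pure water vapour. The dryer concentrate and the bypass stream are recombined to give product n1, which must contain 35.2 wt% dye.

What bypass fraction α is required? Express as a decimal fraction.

All 1780×0.224 = 398.72 kg/h of dye reaches n1, so n1 = 398.72/0.352 = 1132.7 kg/h and vapour = 647.27 kg/h.
The evaporator receives (1−α)·1780 of feed at 0.776 water and removes 0.728 of that water:
0.728×0.776×(1−α)×1780 = 647.27
(1−α) = 647.27/1005.6 = 0.6437;  α = 0.3563.

0.356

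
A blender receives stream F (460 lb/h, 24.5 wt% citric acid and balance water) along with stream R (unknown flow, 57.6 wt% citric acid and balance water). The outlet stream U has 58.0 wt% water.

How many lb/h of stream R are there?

516 lb/h

Let R be the unknown flow. Total out = 460 + R.
water balance: 347.3 + 0.424·R = 0.580·(460 + R)
(0.424 − 0.580)·R = 0.580×460 − 347.3 = -80.5
R = -80.5 / -0.156 = 516.03 lb/h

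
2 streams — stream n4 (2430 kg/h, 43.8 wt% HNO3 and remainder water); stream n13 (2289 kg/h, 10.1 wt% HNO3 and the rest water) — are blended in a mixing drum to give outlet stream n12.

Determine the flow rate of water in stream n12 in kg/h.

3423 kg/h

water out = water in = 2430×0.562 + 2289×0.899 = 3423.5 kg/h.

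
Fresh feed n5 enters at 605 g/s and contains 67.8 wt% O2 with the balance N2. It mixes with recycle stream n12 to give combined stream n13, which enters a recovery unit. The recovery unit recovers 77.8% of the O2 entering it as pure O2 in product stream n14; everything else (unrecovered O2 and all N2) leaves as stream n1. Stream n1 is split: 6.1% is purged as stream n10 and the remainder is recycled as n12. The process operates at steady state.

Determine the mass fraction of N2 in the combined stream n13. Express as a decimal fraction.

N2 enters only via n5 and leaves only via the purge: 605×0.322 = 0.061×(N2 in n1), and the recovery unit passes all N2, so N2 in n13 = N2 in n1 = 3193.6 g/s.
O2 in n13: m_A = 605×0.678 + (1−0.061)·(1−0.778)·m_A, so m_A = 410.19/0.7915 = 518.22 g/s.
n13 = 518.22 + 3193.6 = 3711.8 g/s.
N2 fraction in n13 = 3193.6/3711.8 = 0.860.

0.860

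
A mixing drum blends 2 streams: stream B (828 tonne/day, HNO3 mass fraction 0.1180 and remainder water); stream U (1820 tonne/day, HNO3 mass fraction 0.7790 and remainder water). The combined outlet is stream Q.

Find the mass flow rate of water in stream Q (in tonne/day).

1133 tonne/day

water out = water in = 828×0.882 + 1820×0.221 = 1132.5 tonne/day.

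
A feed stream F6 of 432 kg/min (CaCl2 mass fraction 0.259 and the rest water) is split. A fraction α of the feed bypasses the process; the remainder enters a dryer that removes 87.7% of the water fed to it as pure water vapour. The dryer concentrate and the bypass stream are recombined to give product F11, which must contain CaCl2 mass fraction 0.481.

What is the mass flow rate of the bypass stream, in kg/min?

125.2 kg/min

All 432×0.259 = 111.89 kg/min of CaCl2 reaches F11, so F11 = 111.89/0.481 = 232.62 kg/min and vapour = 199.38 kg/min.
The evaporator receives (1−α)·432 of feed at 0.741 water and removes 0.877 of that water:
0.877×0.741×(1−α)×432 = 199.38
(1−α) = 199.38/280.74 = 0.7102;  α = 0.2898.
Bypass flow = 0.2898×432 = 125.19 kg/min.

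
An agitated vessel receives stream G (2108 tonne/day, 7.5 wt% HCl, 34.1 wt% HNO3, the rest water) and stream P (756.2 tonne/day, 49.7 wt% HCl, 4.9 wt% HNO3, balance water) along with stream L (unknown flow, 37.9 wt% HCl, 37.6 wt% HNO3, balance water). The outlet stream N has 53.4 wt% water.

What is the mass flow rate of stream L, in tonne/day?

Let L be the unknown flow. Total out = 2864.2 + L.
water balance: 1574.4 + 0.245·L = 0.534·(2864.2 + L)
(0.245 − 0.534)·L = 0.534×2864.2 − 1574.4 = -44.904
L = -44.904 / -0.289 = 155.38 tonne/day

155.4 tonne/day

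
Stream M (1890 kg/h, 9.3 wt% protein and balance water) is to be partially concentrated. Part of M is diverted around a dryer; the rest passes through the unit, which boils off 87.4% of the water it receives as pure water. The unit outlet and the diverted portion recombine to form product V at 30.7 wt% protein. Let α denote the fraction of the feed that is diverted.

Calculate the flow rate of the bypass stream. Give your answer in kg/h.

228 kg/h

All 1890×0.093 = 175.77 kg/h of protein reaches V, so V = 175.77/0.307 = 572.54 kg/h and vapour = 1317.5 kg/h.
The evaporator receives (1−α)·1890 of feed at 0.907 water and removes 0.874 of that water:
0.874×0.907×(1−α)×1890 = 1317.5
(1−α) = 1317.5/1498.2 = 0.8793;  α = 0.1207.
Bypass flow = 0.1207×1890 = 228.05 kg/h.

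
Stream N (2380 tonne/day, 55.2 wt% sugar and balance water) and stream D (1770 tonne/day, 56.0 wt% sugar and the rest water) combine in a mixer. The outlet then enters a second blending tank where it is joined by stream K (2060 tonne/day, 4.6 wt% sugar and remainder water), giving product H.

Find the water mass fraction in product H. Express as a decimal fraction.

0.6136

Overall, product flow = 6210 tonne/day.
water in = 2380×0.448 + 1770×0.440 + 2060×0.954 = 3810.3 tonne/day.
water fraction in H = 0.6136.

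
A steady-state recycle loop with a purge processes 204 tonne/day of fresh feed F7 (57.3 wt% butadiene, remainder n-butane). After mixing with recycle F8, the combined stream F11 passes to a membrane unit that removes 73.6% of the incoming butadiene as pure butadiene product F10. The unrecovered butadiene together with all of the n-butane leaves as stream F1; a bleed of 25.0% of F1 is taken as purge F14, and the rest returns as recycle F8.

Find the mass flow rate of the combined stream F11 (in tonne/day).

n-butane enters only via F7 and leaves only via the purge: 204×0.427 = 0.250×(n-butane in F1), and the membrane unit passes all n-butane, so n-butane in F11 = n-butane in F1 = 348.43 tonne/day.
butadiene in F11: m_A = 204×0.573 + (1−0.250)·(1−0.736)·m_A, so m_A = 116.89/0.8020 = 145.75 tonne/day.
F11 = 145.75 + 348.43 = 494.18 tonne/day.

494.2 tonne/day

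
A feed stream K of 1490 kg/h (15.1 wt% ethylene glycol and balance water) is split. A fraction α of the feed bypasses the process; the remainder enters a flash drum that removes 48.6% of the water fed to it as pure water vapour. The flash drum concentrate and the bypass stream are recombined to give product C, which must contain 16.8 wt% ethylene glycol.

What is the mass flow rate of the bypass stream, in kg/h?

All 1490×0.151 = 224.99 kg/h of ethylene glycol reaches C, so C = 224.99/0.168 = 1339.2 kg/h and vapour = 150.77 kg/h.
The evaporator receives (1−α)·1490 of feed at 0.849 water and removes 0.486 of that water:
0.486×0.849×(1−α)×1490 = 150.77
(1−α) = 150.77/614.79 = 0.2452;  α = 0.7548.
Bypass flow = 0.7548×1490 = 1124.6 kg/h.

1125 kg/h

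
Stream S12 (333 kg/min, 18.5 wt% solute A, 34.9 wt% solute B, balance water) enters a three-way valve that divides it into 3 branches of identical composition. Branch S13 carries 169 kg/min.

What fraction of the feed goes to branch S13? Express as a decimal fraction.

Fraction to S13 = 169/333 = 0.5075.

0.508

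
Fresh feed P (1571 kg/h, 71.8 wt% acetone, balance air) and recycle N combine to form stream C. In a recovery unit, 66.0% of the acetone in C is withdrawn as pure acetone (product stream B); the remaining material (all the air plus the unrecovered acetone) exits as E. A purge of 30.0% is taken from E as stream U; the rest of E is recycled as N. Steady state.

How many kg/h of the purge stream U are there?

594 kg/h

air enters only via P and leaves only via the purge: 1571×0.282 = 0.300×(air in E), and the recovery unit passes all air, so air in C = air in E = 1476.7 kg/h.
acetone in C: m_A = 1571×0.718 + (1−0.300)·(1−0.660)·m_A, so m_A = 1128/0.7620 = 1480.3 kg/h.
E = (1−0.660)×1480.3 + 1476.7 = 1980 kg/h.
Purge U = 0.300×1980 = 594.01 kg/h.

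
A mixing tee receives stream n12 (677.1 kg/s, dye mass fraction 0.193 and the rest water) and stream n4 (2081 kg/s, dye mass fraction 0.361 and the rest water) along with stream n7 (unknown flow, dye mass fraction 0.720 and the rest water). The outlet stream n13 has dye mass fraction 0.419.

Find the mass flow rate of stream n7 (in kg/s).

909.4 kg/s

Let n7 be the unknown flow. Total out = 2758.1 + n7.
dye balance: 881.92 + 0.720·n7 = 0.419·(2758.1 + n7)
(0.720 − 0.419)·n7 = 0.419×2758.1 − 881.92 = 273.72
n7 = 273.72 / 0.301 = 909.38 kg/s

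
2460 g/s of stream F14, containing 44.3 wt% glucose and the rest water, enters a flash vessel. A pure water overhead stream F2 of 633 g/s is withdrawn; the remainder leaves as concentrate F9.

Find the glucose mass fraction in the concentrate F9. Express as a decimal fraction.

glucose is not removed: 2460×0.443 = 1089.8 g/s of glucose enters F9.
Concentrate = 2460 − 633 = 1827 g/s.
Mass fraction = 1089.8/1827 = 0.596.

0.596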